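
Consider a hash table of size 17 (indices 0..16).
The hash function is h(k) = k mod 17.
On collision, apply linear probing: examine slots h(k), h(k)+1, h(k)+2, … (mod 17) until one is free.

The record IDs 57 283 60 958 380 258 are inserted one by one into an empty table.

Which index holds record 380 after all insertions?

Insert 57: h=6, slot 6 empty => index 6.
Insert 283: h=11, slot 11 empty => index 11.
Insert 60: h=9, slot 9 empty => index 9.
Insert 958: h=6, slot 6 occupied => index 7.
Insert 380: h=6, slots 6,7 occupied => index 8.
Insert 258: h=3, slot 3 empty => index 3.
Table: [-, -, -, 258, -, -, 57, 958, 380, 60, -, 283, -, -, -, -, -]

8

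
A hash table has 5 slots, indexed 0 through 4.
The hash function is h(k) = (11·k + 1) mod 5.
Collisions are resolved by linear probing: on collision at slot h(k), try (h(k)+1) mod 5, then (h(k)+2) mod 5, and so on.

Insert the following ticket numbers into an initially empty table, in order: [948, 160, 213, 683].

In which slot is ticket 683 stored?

948: h=4 => slot 4
160: h=1 => slot 1
213: h=4, probe 4,0 => slot 0
683: h=4, probe 4,0,1,2 => slot 2
Table: [213, 160, 683, —, 948]

2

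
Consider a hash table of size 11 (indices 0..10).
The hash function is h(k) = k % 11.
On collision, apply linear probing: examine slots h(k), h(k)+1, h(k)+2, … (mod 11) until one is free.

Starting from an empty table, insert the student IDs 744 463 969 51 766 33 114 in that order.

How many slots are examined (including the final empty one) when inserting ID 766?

Insert 744: h=7, slot 7 empty → index 7.
Insert 463: h=1, slot 1 empty → index 1.
Insert 969: h=1, slot 1 occupied → index 2.
Insert 51: h=7, slot 7 occupied → index 8.
Insert 766: h=7, slots 7,8 occupied → index 9.
Insert 33: h=0, slot 0 empty → index 0.
Insert 114: h=4, slot 4 empty → index 4.
Table: [33, 463, 969, ∅, 114, ∅, ∅, 744, 51, 766, ∅]

3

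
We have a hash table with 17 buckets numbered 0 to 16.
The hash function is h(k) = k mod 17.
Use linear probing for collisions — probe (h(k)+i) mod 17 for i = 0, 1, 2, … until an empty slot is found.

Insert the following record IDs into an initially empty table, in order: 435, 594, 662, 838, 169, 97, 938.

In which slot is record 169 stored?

435: h=10 → slot 10
594: h=16 → slot 16
662: h=16, probe 16,0 → slot 0
838: h=5 → slot 5
169: h=16, probe 16,0,1 → slot 1
97: h=12 → slot 12
938: h=3 → slot 3
Table: [662, 169, _, 938, _, 838, _, _, _, _, 435, _, 97, _, _, _, 594]

1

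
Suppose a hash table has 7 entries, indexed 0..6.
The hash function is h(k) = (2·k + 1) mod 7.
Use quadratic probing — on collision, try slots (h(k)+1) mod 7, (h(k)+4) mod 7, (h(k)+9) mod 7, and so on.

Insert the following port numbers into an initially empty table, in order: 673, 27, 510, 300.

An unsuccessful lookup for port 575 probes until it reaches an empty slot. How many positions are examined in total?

2

Insert 673: h=3, slot 3 empty => index 3.
Insert 27: h=6, slot 6 empty => index 6.
Insert 510: h=6, slot 6 occupied => index 0.
Insert 300: h=6, slots 6,0,3 occupied => index 1.
Table: [510, 300, —, 673, —, —, 27]
Lookup 575: h=3, probe 3,4 → slot 4 empty, not found.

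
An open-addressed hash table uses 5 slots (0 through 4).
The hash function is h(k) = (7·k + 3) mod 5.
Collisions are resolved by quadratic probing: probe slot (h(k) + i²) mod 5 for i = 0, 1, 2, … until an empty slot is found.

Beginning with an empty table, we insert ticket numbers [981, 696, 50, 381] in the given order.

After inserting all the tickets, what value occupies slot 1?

Insert 981: h=0, slot 0 empty -> index 0.
Insert 696: h=0, slot 0 occupied -> index 1.
Insert 50: h=3, slot 3 empty -> index 3.
Insert 381: h=0, slots 0,1 occupied -> index 4.
Table: [981, 696, —, 50, 381]

696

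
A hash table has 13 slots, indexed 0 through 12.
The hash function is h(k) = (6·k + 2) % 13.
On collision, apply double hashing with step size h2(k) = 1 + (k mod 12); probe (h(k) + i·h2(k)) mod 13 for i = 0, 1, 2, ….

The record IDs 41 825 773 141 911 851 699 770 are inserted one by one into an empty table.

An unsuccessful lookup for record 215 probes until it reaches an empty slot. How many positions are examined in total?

41: h=1 -> slot 1
825: h=12 -> slot 12
773: h=12, h2=6, probe 12,5 -> slot 5
141: h=3 -> slot 3
911: h=8 -> slot 8
851: h=12, h2=12, probe 12,11 -> slot 11
699: h=10 -> slot 10
770: h=7 -> slot 7
Table: [., 41, ., 141, ., 773, ., 770, 911, ., 699, 851, 825]
Lookup 215: h=5, h2=12, probe 5,4 → slot 4 empty, not found.

2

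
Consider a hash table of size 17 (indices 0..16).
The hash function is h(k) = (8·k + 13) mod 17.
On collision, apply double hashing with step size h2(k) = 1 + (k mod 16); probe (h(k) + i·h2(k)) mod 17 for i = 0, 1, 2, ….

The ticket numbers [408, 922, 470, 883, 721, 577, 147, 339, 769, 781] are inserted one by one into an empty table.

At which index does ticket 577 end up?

7

408: h=13 -> slot 13
922: h=11 -> slot 11
470: h=16 -> slot 16
883: h=5 -> slot 5
721: h=1 -> slot 1
577: h=5, h2=2, probe 5,7 -> slot 7
147: h=16, h2=4, probe 16,3 -> slot 3
339: h=5, h2=4, probe 5,9 -> slot 9
769: h=11, h2=2, probe 11,13,15 -> slot 15
781: h=5, h2=14, probe 5,2 -> slot 2
Table: [_, 721, 781, 147, _, 883, _, 577, _, 339, _, 922, _, 408, _, 769, 470]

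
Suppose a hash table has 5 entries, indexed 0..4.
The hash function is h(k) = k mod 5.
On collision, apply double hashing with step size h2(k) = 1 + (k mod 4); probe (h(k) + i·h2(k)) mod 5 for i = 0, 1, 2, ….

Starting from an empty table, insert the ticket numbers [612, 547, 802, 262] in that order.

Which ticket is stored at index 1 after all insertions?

547

612: h=2 -> slot 2
547: h=2, h2=4, probe 2,1 -> slot 1
802: h=2, h2=3, probe 2,0 -> slot 0
262: h=2, h2=3, probe 2,0,3 -> slot 3
Table: [802, 547, 612, 262, _]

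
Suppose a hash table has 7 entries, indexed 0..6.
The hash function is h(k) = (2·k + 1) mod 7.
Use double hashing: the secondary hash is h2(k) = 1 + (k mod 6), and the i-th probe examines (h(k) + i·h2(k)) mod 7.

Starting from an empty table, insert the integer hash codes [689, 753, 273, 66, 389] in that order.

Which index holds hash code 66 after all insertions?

3

689 hashes to 0; slot 0 is free -> place at 0.
753 hashes to 2; slot 2 is free -> place at 2.
273 hashes to 1; slot 1 is free -> place at 1.
66 hashes to 0, h2=1; 0,1,2 taken -> place at 3.
389 hashes to 2, h2=6; 2,1,0 taken -> place at 6.
Table: [689, 273, 753, 66, ., ., 389]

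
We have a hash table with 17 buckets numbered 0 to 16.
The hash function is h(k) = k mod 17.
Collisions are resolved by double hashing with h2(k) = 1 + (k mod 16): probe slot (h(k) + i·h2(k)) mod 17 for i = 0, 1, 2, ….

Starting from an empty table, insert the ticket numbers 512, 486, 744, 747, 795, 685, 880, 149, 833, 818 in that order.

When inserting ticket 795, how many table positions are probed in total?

2

512 hashes to 2; slot 2 is free => place at 2.
486 hashes to 10; slot 10 is free => place at 10.
744 hashes to 13; slot 13 is free => place at 13.
747 hashes to 16; slot 16 is free => place at 16.
795 hashes to 13, h2=12; 13 taken => place at 8.
685 hashes to 5; slot 5 is free => place at 5.
880 hashes to 13, h2=1; 13 taken => place at 14.
149 hashes to 13, h2=6; 13,2,8,14 taken => place at 3.
833 hashes to 0; slot 0 is free => place at 0.
818 hashes to 2, h2=3; 2,5,8 taken => place at 11.
Table: [833, —, 512, 149, —, 685, —, —, 795, —, 486, 818, —, 744, 880, —, 747]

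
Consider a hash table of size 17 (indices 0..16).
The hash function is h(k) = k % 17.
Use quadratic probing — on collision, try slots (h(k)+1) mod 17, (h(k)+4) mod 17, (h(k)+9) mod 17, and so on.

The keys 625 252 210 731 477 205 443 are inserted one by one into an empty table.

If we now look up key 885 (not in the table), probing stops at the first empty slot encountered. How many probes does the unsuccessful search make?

625: h=13 => slot 13
252: h=14 => slot 14
210: h=6 => slot 6
731: h=0 => slot 0
477: h=1 => slot 1
205: h=1, probe 1,2 => slot 2
443: h=1, probe 1,2,5 => slot 5
Table: [731, 477, 205, -, -, 443, 210, -, -, -, -, -, -, 625, 252, -, -]
Lookup 885: h=1, probe 1,2,5,10 → slot 10 empty, not found.

4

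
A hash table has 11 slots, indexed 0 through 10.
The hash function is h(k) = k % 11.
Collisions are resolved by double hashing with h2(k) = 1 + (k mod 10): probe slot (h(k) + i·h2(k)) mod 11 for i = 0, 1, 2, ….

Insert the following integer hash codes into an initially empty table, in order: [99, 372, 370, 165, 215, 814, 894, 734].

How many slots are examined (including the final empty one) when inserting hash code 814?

2

99: h=0 -> slot 0
372: h=9 -> slot 9
370: h=7 -> slot 7
165: h=0, h2=6, probe 0,6 -> slot 6
215: h=6, h2=6, probe 6,1 -> slot 1
814: h=0, h2=5, probe 0,5 -> slot 5
894: h=3 -> slot 3
734: h=8 -> slot 8
Table: [99, 215, _, 894, _, 814, 165, 370, 734, 372, _]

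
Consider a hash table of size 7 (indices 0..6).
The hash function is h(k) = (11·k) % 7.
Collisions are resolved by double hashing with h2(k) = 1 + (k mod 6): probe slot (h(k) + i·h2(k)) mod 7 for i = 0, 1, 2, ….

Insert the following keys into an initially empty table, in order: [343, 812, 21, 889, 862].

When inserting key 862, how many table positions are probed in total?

Insert 343: h=0, slot 0 empty → index 0.
Insert 812: h=0, h2=3, slot 0 occupied → index 3.
Insert 21: h=0, h2=4, slot 0 occupied → index 4.
Insert 889: h=0, h2=2, slot 0 occupied → index 2.
Insert 862: h=4, h2=5, slots 4,2,0 occupied → index 5.
Table: [343, ∅, 889, 812, 21, 862, ∅]

4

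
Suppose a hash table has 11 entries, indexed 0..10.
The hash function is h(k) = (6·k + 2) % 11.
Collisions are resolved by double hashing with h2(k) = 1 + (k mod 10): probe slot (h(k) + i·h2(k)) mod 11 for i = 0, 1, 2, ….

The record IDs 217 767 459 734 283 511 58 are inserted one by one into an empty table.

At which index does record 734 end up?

0

Insert 217: h=6, slot 6 empty => index 6.
Insert 767: h=6, h2=8, slot 6 occupied => index 3.
Insert 459: h=6, h2=10, slot 6 occupied => index 5.
Insert 734: h=6, h2=5, slot 6 occupied => index 0.
Insert 283: h=6, h2=4, slot 6 occupied => index 10.
Insert 511: h=10, h2=2, slot 10 occupied => index 1.
Insert 58: h=9, slot 9 empty => index 9.
Table: [734, 511, _, 767, _, 459, 217, _, _, 58, 283]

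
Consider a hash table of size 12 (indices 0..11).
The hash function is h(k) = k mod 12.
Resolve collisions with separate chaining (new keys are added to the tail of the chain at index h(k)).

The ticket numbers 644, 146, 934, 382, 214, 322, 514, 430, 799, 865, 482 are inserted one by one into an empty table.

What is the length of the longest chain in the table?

Insert 644: h=8, bucket 8 empty -> new chain.
Insert 146: h=2, bucket 2 empty -> new chain.
Insert 934: h=10, bucket 10 empty -> new chain.
Insert 382: h=10, bucket 10 nonempty -> append to chain.
Insert 214: h=10, bucket 10 nonempty -> append to chain.
Insert 322: h=10, bucket 10 nonempty -> append to chain.
Insert 514: h=10, bucket 10 nonempty -> append to chain.
Insert 430: h=10, bucket 10 nonempty -> append to chain.
Insert 799: h=7, bucket 7 empty -> new chain.
Insert 865: h=1, bucket 1 empty -> new chain.
Insert 482: h=2, bucket 2 nonempty -> append to chain.
Final buckets:
0: —
1: 865
2: 146 -> 482
3: —
4: —
5: —
6: —
7: 799
8: 644
9: —
10: 934 -> 382 -> 214 -> 322 -> 514 -> 430
11: —

6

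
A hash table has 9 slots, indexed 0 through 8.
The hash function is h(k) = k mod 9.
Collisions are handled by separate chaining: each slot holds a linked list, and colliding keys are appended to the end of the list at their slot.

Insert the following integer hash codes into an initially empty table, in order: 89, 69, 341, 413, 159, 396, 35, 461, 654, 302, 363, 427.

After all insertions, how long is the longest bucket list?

4

Insert 89: h=8, bucket 8 empty -> new chain.
Insert 69: h=6, bucket 6 empty -> new chain.
Insert 341: h=8, bucket 8 nonempty -> append to chain.
Insert 413: h=8, bucket 8 nonempty -> append to chain.
Insert 159: h=6, bucket 6 nonempty -> append to chain.
Insert 396: h=0, bucket 0 empty -> new chain.
Insert 35: h=8, bucket 8 nonempty -> append to chain.
Insert 461: h=2, bucket 2 empty -> new chain.
Insert 654: h=6, bucket 6 nonempty -> append to chain.
Insert 302: h=5, bucket 5 empty -> new chain.
Insert 363: h=3, bucket 3 empty -> new chain.
Insert 427: h=4, bucket 4 empty -> new chain.
Final buckets:
0: 396
1: ∅
2: 461
3: 363
4: 427
5: 302
6: 69 -> 159 -> 654
7: ∅
8: 89 -> 341 -> 413 -> 35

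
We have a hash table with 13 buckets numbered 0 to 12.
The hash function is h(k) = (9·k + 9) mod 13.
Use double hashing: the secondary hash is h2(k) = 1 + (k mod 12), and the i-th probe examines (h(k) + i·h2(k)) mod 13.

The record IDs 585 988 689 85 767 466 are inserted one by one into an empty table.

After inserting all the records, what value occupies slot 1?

Insert 585: h=9, slot 9 empty => index 9.
Insert 988: h=9, h2=5, slot 9 occupied => index 1.
Insert 689: h=9, h2=6, slot 9 occupied => index 2.
Insert 85: h=7, slot 7 empty => index 7.
Insert 767: h=9, h2=12, slot 9 occupied => index 8.
Insert 466: h=4, slot 4 empty => index 4.
Table: [—, 988, 689, —, 466, —, —, 85, 767, 585, —, —, —]

988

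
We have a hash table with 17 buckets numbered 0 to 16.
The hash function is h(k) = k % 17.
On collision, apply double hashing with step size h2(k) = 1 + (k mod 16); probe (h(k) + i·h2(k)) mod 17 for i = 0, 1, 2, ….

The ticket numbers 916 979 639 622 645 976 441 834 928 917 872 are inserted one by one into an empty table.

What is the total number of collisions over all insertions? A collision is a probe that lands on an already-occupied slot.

916 hashes to 15; slot 15 is free => place at 15.
979 hashes to 10; slot 10 is free => place at 10.
639 hashes to 10, h2=16; 10 taken => place at 9.
622 hashes to 10, h2=15; 10 taken => place at 8.
645 hashes to 16; slot 16 is free => place at 16.
976 hashes to 7; slot 7 is free => place at 7.
441 hashes to 16, h2=10; 16,9 taken => place at 2.
834 hashes to 1; slot 1 is free => place at 1.
928 hashes to 10, h2=1; 10 taken => place at 11.
917 hashes to 16, h2=6; 16 taken => place at 5.
872 hashes to 5, h2=9; 5 taken => place at 14.
Table: [—, 834, 441, —, —, 917, —, 976, 622, 639, 979, 928, —, —, 872, 916, 645]

7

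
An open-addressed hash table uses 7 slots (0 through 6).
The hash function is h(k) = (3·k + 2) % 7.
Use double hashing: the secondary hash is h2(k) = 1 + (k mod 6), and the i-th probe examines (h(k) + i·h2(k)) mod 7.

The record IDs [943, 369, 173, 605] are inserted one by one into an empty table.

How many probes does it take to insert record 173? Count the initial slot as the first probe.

Insert 943: h=3, slot 3 empty → index 3.
Insert 369: h=3, h2=4, slot 3 occupied → index 0.
Insert 173: h=3, h2=6, slot 3 occupied → index 2.
Insert 605: h=4, slot 4 empty → index 4.
Table: [369, -, 173, 943, 605, -, -]

2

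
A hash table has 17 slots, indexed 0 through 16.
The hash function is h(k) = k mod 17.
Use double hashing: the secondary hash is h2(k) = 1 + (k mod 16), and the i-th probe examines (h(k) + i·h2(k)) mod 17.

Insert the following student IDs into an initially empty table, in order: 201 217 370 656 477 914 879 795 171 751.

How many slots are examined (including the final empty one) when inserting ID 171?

4

201 hashes to 14; slot 14 is free => place at 14.
217 hashes to 13; slot 13 is free => place at 13.
370 hashes to 13, h2=3; 13 taken => place at 16.
656 hashes to 10; slot 10 is free => place at 10.
477 hashes to 1; slot 1 is free => place at 1.
914 hashes to 13, h2=3; 13,16 taken => place at 2.
879 hashes to 12; slot 12 is free => place at 12.
795 hashes to 13, h2=12; 13 taken => place at 8.
171 hashes to 1, h2=12; 1,13,8 taken => place at 3.
751 hashes to 3, h2=16; 3,2,1 taken => place at 0.
Table: [751, 477, 914, 171, ∅, ∅, ∅, ∅, 795, ∅, 656, ∅, 879, 217, 201, ∅, 370]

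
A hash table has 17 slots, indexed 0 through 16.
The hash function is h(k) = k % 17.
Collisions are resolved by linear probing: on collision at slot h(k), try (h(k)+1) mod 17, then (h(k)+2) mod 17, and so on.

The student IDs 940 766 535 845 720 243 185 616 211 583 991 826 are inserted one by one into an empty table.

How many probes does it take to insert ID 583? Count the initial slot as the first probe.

6

Insert 940: h=5, slot 5 empty -> index 5.
Insert 766: h=1, slot 1 empty -> index 1.
Insert 535: h=8, slot 8 empty -> index 8.
Insert 845: h=12, slot 12 empty -> index 12.
Insert 720: h=6, slot 6 empty -> index 6.
Insert 243: h=5, slots 5,6 occupied -> index 7.
Insert 185: h=15, slot 15 empty -> index 15.
Insert 616: h=4, slot 4 empty -> index 4.
Insert 211: h=7, slots 7,8 occupied -> index 9.
Insert 583: h=5, slots 5,6,7,8,9 occupied -> index 10.
Insert 991: h=5, slots 5,6,7,8,9,10 occupied -> index 11.
Insert 826: h=10, slots 10,11,12 occupied -> index 13.
Table: [∅, 766, ∅, ∅, 616, 940, 720, 243, 535, 211, 583, 991, 845, 826, ∅, 185, ∅]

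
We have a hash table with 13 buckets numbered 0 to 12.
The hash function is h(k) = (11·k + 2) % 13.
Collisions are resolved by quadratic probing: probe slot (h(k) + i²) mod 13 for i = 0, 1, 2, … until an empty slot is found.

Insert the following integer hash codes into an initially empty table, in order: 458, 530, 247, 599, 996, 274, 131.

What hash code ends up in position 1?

274

458 hashes to 9; slot 9 is free → place at 9.
530 hashes to 8; slot 8 is free → place at 8.
247 hashes to 2; slot 2 is free → place at 2.
599 hashes to 0; slot 0 is free → place at 0.
996 hashes to 12; slot 12 is free → place at 12.
274 hashes to 0; 0 taken → place at 1.
131 hashes to 0; 0,1 taken → place at 4.
Table: [599, 274, 247, ∅, 131, ∅, ∅, ∅, 530, 458, ∅, ∅, 996]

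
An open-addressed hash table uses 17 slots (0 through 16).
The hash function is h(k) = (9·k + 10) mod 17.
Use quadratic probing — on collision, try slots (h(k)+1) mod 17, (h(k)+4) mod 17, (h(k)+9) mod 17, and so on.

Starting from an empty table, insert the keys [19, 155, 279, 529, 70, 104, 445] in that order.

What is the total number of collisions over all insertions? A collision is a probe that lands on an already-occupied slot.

11

Insert 19: h=11, slot 11 empty → index 11.
Insert 155: h=11, slot 11 occupied → index 12.
Insert 279: h=5, slot 5 empty → index 5.
Insert 529: h=11, slots 11,12 occupied → index 15.
Insert 70: h=11, slots 11,12,15 occupied → index 3.
Insert 104: h=11, slots 11,12,15,3 occupied → index 10.
Insert 445: h=3, slot 3 occupied → index 4.
Table: [., ., ., 70, 445, 279, ., ., ., ., 104, 19, 155, ., ., 529, .]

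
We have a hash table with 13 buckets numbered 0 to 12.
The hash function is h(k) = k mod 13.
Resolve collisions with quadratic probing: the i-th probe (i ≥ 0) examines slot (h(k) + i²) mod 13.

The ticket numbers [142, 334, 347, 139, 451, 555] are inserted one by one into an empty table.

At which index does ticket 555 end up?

8

142 hashes to 12; slot 12 is free → place at 12.
334 hashes to 9; slot 9 is free → place at 9.
347 hashes to 9; 9 taken → place at 10.
139 hashes to 9; 9,10 taken → place at 0.
451 hashes to 9; 9,10,0 taken → place at 5.
555 hashes to 9; 9,10,0,5,12 taken → place at 8.
Table: [139, _, _, _, _, 451, _, _, 555, 334, 347, _, 142]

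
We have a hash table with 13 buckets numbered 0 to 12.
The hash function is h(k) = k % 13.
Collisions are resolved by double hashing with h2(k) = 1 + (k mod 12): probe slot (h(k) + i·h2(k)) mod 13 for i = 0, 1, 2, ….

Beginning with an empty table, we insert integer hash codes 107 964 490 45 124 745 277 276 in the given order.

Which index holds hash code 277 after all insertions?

8

107 hashes to 3; slot 3 is free -> place at 3.
964 hashes to 2; slot 2 is free -> place at 2.
490 hashes to 9; slot 9 is free -> place at 9.
45 hashes to 6; slot 6 is free -> place at 6.
124 hashes to 7; slot 7 is free -> place at 7.
745 hashes to 4; slot 4 is free -> place at 4.
277 hashes to 4, h2=2; 4,6 taken -> place at 8.
276 hashes to 3, h2=1; 3,4 taken -> place at 5.
Table: [., ., 964, 107, 745, 276, 45, 124, 277, 490, ., ., .]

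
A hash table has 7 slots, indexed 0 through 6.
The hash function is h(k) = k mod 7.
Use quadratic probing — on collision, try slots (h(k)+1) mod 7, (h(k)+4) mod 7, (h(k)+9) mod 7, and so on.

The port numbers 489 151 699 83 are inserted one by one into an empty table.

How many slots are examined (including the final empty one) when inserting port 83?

Insert 489: h=6, slot 6 empty -> index 6.
Insert 151: h=4, slot 4 empty -> index 4.
Insert 699: h=6, slot 6 occupied -> index 0.
Insert 83: h=6, slots 6,0 occupied -> index 3.
Table: [699, -, -, 83, 151, -, 489]

3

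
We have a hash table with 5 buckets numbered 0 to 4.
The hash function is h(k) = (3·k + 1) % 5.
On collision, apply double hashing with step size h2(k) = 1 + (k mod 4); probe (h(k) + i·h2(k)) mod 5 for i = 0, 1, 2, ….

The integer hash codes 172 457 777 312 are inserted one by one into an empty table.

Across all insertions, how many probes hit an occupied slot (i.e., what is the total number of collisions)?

4

172: h=2 -> slot 2
457: h=2, h2=2, probe 2,4 -> slot 4
777: h=2, h2=2, probe 2,4,1 -> slot 1
312: h=2, h2=1, probe 2,3 -> slot 3
Table: [—, 777, 172, 312, 457]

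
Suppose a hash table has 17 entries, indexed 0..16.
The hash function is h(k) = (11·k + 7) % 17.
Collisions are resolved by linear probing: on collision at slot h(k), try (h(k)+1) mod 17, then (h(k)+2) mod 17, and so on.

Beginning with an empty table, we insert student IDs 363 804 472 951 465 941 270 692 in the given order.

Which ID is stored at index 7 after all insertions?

363: h=5 => slot 5
804: h=11 => slot 11
472: h=14 => slot 14
951: h=13 => slot 13
465: h=5, probe 5,6 => slot 6
941: h=5, probe 5,6,7 => slot 7
270: h=2 => slot 2
692: h=3 => slot 3
Table: [-, -, 270, 692, -, 363, 465, 941, -, -, -, 804, -, 951, 472, -, -]

941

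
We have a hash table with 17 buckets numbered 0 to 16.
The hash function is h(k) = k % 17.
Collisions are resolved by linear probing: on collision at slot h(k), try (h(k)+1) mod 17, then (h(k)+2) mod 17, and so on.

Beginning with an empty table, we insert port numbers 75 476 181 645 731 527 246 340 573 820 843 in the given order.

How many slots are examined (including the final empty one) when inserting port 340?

75 hashes to 7; slot 7 is free => place at 7.
476 hashes to 0; slot 0 is free => place at 0.
181 hashes to 11; slot 11 is free => place at 11.
645 hashes to 16; slot 16 is free => place at 16.
731 hashes to 0; 0 taken => place at 1.
527 hashes to 0; 0,1 taken => place at 2.
246 hashes to 8; slot 8 is free => place at 8.
340 hashes to 0; 0,1,2 taken => place at 3.
573 hashes to 12; slot 12 is free => place at 12.
820 hashes to 4; slot 4 is free => place at 4.
843 hashes to 10; slot 10 is free => place at 10.
Table: [476, 731, 527, 340, 820, —, —, 75, 246, —, 843, 181, 573, —, —, —, 645]

4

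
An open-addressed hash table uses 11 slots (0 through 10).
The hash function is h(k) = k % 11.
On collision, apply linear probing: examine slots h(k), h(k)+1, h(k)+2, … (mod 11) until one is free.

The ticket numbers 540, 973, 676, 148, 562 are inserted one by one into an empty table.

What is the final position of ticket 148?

7

540: h=1 => slot 1
973: h=5 => slot 5
676: h=5, probe 5,6 => slot 6
148: h=5, probe 5,6,7 => slot 7
562: h=1, probe 1,2 => slot 2
Table: [_, 540, 562, _, _, 973, 676, 148, _, _, _]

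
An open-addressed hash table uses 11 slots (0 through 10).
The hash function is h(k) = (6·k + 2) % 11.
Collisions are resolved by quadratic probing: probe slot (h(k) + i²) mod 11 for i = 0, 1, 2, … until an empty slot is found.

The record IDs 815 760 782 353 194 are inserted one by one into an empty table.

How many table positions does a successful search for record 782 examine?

Insert 815: h=8, slot 8 empty => index 8.
Insert 760: h=8, slot 8 occupied => index 9.
Insert 782: h=8, slots 8,9 occupied => index 1.
Insert 353: h=8, slots 8,9,1 occupied => index 6.
Insert 194: h=0, slot 0 empty => index 0.
Table: [194, 782, _, _, _, _, 353, _, 815, 760, _]
Lookup 782: h=8, probe 8,9,1 → found at 1.

3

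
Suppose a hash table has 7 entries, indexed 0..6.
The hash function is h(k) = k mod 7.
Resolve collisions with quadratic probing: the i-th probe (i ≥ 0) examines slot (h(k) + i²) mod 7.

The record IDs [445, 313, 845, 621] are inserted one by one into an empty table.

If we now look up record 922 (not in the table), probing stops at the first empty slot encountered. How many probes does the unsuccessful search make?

4

445: h=4 → slot 4
313: h=5 → slot 5
845: h=5, probe 5,6 → slot 6
621: h=5, probe 5,6,2 → slot 2
Table: [_, _, 621, _, 445, 313, 845]
Lookup 922: h=5, probe 5,6,2,0 → slot 0 empty, not found.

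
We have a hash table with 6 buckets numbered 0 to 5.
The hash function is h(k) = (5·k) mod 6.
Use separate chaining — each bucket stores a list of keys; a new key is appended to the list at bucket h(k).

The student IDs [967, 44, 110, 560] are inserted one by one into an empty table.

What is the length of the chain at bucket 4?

3

Insert 967: h=5, bucket 5 empty -> new chain.
Insert 44: h=4, bucket 4 empty -> new chain.
Insert 110: h=4, bucket 4 nonempty -> append to chain.
Insert 560: h=4, bucket 4 nonempty -> append to chain.
Final buckets:
0: .
1: .
2: .
3: .
4: 44 -> 110 -> 560
5: 967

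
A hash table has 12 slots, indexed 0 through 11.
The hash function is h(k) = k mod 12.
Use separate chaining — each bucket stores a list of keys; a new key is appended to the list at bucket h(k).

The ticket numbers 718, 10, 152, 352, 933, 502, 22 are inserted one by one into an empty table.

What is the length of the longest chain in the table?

718 → bucket 10
10 → bucket 10 (collision)
152 → bucket 8
352 → bucket 4
933 → bucket 9
502 → bucket 10 (collision)
22 → bucket 10 (collision)
Final buckets:
0: -
1: -
2: -
3: -
4: 352
5: -
6: -
7: -
8: 152
9: 933
10: 718 -> 10 -> 502 -> 22
11: -

4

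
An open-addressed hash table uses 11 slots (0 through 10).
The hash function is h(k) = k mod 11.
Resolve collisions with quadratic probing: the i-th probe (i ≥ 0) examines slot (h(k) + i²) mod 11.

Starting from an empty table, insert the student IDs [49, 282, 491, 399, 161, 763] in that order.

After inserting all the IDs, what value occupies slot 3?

399

Insert 49: h=5, slot 5 empty => index 5.
Insert 282: h=7, slot 7 empty => index 7.
Insert 491: h=7, slot 7 occupied => index 8.
Insert 399: h=3, slot 3 empty => index 3.
Insert 161: h=7, slots 7,8 occupied => index 0.
Insert 763: h=4, slot 4 empty => index 4.
Table: [161, —, —, 399, 763, 49, —, 282, 491, —, —]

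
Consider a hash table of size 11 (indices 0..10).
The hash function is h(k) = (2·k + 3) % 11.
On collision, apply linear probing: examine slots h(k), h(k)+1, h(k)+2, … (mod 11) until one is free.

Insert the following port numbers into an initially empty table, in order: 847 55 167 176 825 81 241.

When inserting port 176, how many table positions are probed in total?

Insert 847: h=3, slot 3 empty => index 3.
Insert 55: h=3, slot 3 occupied => index 4.
Insert 167: h=7, slot 7 empty => index 7.
Insert 176: h=3, slots 3,4 occupied => index 5.
Insert 825: h=3, slots 3,4,5 occupied => index 6.
Insert 81: h=0, slot 0 empty => index 0.
Insert 241: h=1, slot 1 empty => index 1.
Table: [81, 241, -, 847, 55, 176, 825, 167, -, -, -]

3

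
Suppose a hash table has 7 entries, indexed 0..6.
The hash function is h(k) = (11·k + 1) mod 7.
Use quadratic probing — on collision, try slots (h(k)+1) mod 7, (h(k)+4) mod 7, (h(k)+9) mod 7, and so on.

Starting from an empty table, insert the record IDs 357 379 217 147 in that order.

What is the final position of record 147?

357: h=1 -> slot 1
379: h=5 -> slot 5
217: h=1, probe 1,2 -> slot 2
147: h=1, probe 1,2,5,3 -> slot 3
Table: [_, 357, 217, 147, _, 379, _]

3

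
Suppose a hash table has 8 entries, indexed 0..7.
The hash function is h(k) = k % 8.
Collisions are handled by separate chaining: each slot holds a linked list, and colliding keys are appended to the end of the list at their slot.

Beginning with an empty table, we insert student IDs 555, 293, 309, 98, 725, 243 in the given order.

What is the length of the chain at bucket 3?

555 -> bucket 3
293 -> bucket 5
309 -> bucket 5 (collision)
98 -> bucket 2
725 -> bucket 5 (collision)
243 -> bucket 3 (collision)
Final buckets:
0: .
1: .
2: 98
3: 555 -> 243
4: .
5: 293 -> 309 -> 725
6: .
7: .

2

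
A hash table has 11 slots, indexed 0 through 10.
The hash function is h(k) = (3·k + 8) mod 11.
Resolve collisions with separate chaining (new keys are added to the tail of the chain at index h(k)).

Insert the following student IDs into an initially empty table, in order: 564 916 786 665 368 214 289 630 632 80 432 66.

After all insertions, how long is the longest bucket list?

Insert 564: h=6, bucket 6 empty → new chain.
Insert 916: h=6, bucket 6 nonempty → append to chain.
Insert 786: h=1, bucket 1 empty → new chain.
Insert 665: h=1, bucket 1 nonempty → append to chain.
Insert 368: h=1, bucket 1 nonempty → append to chain.
Insert 214: h=1, bucket 1 nonempty → append to chain.
Insert 289: h=6, bucket 6 nonempty → append to chain.
Insert 630: h=6, bucket 6 nonempty → append to chain.
Insert 632: h=1, bucket 1 nonempty → append to chain.
Insert 80: h=6, bucket 6 nonempty → append to chain.
Insert 432: h=6, bucket 6 nonempty → append to chain.
Insert 66: h=8, bucket 8 empty → new chain.
Final buckets:
0: .
1: 786 -> 665 -> 368 -> 214 -> 632
2: .
3: .
4: .
5: .
6: 564 -> 916 -> 289 -> 630 -> 80 -> 432
7: .
8: 66
9: .
10: .

6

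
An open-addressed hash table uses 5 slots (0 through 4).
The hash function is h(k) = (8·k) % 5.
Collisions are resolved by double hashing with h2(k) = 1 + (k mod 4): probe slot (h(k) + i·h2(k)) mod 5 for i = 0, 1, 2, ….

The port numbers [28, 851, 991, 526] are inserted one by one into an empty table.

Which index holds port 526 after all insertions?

1

Insert 28: h=4, slot 4 empty → index 4.
Insert 851: h=3, slot 3 empty → index 3.
Insert 991: h=3, h2=4, slot 3 occupied → index 2.
Insert 526: h=3, h2=3, slot 3 occupied → index 1.
Table: [—, 526, 991, 851, 28]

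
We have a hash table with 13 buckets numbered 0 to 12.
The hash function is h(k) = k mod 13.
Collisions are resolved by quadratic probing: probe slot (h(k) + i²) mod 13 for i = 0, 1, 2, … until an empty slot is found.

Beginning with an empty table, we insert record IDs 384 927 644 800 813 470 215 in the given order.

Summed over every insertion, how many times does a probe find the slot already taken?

384: h=7 => slot 7
927: h=4 => slot 4
644: h=7, probe 7,8 => slot 8
800: h=7, probe 7,8,11 => slot 11
813: h=7, probe 7,8,11,3 => slot 3
470: h=2 => slot 2
215: h=7, probe 7,8,11,3,10 => slot 10
Table: [-, -, 470, 813, 927, -, -, 384, 644, -, 215, 800, -]

10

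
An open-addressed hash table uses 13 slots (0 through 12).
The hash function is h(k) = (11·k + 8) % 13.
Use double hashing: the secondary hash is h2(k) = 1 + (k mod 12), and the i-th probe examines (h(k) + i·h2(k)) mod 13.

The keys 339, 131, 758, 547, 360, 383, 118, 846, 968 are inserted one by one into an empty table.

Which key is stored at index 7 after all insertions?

339: h=6 => slot 6
131: h=6, h2=12, probe 6,5 => slot 5
758: h=0 => slot 0
547: h=6, h2=8, probe 6,1 => slot 1
360: h=3 => slot 3
383: h=9 => slot 9
118: h=6, h2=11, probe 6,4 => slot 4
846: h=6, h2=7, probe 6,0,7 => slot 7
968: h=9, h2=9, probe 9,5,1,10 => slot 10
Table: [758, 547, _, 360, 118, 131, 339, 846, _, 383, 968, _, _]

846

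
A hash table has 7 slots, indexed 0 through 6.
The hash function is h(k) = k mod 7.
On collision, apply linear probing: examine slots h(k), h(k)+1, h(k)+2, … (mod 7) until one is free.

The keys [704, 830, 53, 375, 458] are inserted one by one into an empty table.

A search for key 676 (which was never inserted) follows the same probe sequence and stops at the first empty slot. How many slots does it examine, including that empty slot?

Insert 704: h=4, slot 4 empty => index 4.
Insert 830: h=4, slot 4 occupied => index 5.
Insert 53: h=4, slots 4,5 occupied => index 6.
Insert 375: h=4, slots 4,5,6 occupied => index 0.
Insert 458: h=3, slot 3 empty => index 3.
Table: [375, ∅, ∅, 458, 704, 830, 53]
Lookup 676: h=4, probe 4,5,6,0,1 → slot 1 empty, not found.

5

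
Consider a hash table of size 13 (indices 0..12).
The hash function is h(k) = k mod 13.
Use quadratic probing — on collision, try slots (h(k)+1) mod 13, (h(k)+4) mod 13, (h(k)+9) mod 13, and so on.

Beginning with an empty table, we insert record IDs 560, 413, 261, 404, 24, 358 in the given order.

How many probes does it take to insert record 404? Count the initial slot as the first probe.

560: h=1 -> slot 1
413: h=10 -> slot 10
261: h=1, probe 1,2 -> slot 2
404: h=1, probe 1,2,5 -> slot 5
24: h=11 -> slot 11
358: h=7 -> slot 7
Table: [_, 560, 261, _, _, 404, _, 358, _, _, 413, 24, _]

3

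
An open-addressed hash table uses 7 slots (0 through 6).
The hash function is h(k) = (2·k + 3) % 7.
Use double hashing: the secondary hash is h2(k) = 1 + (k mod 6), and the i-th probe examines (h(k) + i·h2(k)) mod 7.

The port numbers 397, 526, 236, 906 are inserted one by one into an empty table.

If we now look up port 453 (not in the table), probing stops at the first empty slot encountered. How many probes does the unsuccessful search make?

Insert 397: h=6, slot 6 empty → index 6.
Insert 526: h=5, slot 5 empty → index 5.
Insert 236: h=6, h2=3, slot 6 occupied → index 2.
Insert 906: h=2, h2=1, slot 2 occupied → index 3.
Table: [., ., 236, 906, ., 526, 397]
Lookup 453: h=6, h2=4, probe 6,3,0 → slot 0 empty, not found.

3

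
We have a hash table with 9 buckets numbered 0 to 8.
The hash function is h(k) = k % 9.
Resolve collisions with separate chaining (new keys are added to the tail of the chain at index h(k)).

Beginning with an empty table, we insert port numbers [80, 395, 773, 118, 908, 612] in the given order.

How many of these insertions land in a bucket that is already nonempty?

80 → bucket 8
395 → bucket 8 (collision)
773 → bucket 8 (collision)
118 → bucket 1
908 → bucket 8 (collision)
612 → bucket 0
Final buckets:
0: 612
1: 118
2: -
3: -
4: -
5: -
6: -
7: -
8: 80 -> 395 -> 773 -> 908

3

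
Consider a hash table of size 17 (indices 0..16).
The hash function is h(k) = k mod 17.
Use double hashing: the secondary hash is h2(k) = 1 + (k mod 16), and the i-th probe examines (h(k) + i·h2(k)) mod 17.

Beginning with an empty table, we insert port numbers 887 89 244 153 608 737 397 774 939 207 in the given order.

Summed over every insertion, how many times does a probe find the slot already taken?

6

Insert 887: h=3, slot 3 empty → index 3.
Insert 89: h=4, slot 4 empty → index 4.
Insert 244: h=6, slot 6 empty → index 6.
Insert 153: h=0, slot 0 empty → index 0.
Insert 608: h=13, slot 13 empty → index 13.
Insert 737: h=6, h2=2, slot 6 occupied → index 8.
Insert 397: h=6, h2=14, slots 6,3,0 occupied → index 14.
Insert 774: h=9, slot 9 empty → index 9.
Insert 939: h=4, h2=12, slot 4 occupied → index 16.
Insert 207: h=3, h2=16, slot 3 occupied → index 2.
Table: [153, ., 207, 887, 89, ., 244, ., 737, 774, ., ., ., 608, 397, ., 939]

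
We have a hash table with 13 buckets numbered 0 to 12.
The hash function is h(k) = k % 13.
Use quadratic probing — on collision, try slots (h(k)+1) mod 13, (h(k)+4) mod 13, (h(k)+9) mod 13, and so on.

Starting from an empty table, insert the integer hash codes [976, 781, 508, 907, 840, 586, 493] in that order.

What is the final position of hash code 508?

976: h=1 => slot 1
781: h=1, probe 1,2 => slot 2
508: h=1, probe 1,2,5 => slot 5
907: h=10 => slot 10
840: h=8 => slot 8
586: h=1, probe 1,2,5,10,4 => slot 4
493: h=12 => slot 12
Table: [∅, 976, 781, ∅, 586, 508, ∅, ∅, 840, ∅, 907, ∅, 493]

5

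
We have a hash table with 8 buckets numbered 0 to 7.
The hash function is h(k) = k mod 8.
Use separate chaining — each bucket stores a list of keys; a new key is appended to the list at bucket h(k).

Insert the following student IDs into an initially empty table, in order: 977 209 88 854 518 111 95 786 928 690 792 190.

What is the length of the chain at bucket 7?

977 → bucket 1
209 → bucket 1 (collision)
88 → bucket 0
854 → bucket 6
518 → bucket 6 (collision)
111 → bucket 7
95 → bucket 7 (collision)
786 → bucket 2
928 → bucket 0 (collision)
690 → bucket 2 (collision)
792 → bucket 0 (collision)
190 → bucket 6 (collision)
Final buckets:
0: 88 -> 928 -> 792
1: 977 -> 209
2: 786 -> 690
3: -
4: -
5: -
6: 854 -> 518 -> 190
7: 111 -> 95

2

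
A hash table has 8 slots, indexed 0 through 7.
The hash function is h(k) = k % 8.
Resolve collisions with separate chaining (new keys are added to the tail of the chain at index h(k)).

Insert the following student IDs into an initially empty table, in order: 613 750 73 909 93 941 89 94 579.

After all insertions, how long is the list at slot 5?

613 -> bucket 5
750 -> bucket 6
73 -> bucket 1
909 -> bucket 5 (collision)
93 -> bucket 5 (collision)
941 -> bucket 5 (collision)
89 -> bucket 1 (collision)
94 -> bucket 6 (collision)
579 -> bucket 3
Final buckets:
0: ∅
1: 73 -> 89
2: ∅
3: 579
4: ∅
5: 613 -> 909 -> 93 -> 941
6: 750 -> 94
7: ∅

4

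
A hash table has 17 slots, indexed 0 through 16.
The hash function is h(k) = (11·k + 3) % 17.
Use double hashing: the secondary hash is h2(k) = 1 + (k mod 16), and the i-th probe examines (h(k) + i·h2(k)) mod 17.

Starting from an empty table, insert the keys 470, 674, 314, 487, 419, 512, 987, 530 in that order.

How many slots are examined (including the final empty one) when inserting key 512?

470 hashes to 5; slot 5 is free → place at 5.
674 hashes to 5, h2=3; 5 taken → place at 8.
314 hashes to 6; slot 6 is free → place at 6.
487 hashes to 5, h2=8; 5 taken → place at 13.
419 hashes to 5, h2=4; 5 taken → place at 9.
512 hashes to 8, h2=1; 8,9 taken → place at 10.
987 hashes to 14; slot 14 is free → place at 14.
530 hashes to 2; slot 2 is free → place at 2.
Table: [., ., 530, ., ., 470, 314, ., 674, 419, 512, ., ., 487, 987, ., .]

3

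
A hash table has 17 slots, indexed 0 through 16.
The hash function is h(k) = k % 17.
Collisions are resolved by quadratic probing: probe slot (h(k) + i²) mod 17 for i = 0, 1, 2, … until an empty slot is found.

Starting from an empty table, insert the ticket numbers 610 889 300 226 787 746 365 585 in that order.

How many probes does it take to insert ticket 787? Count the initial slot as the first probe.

Insert 610: h=15, slot 15 empty => index 15.
Insert 889: h=5, slot 5 empty => index 5.
Insert 300: h=11, slot 11 empty => index 11.
Insert 226: h=5, slot 5 occupied => index 6.
Insert 787: h=5, slots 5,6 occupied => index 9.
Insert 746: h=15, slot 15 occupied => index 16.
Insert 365: h=8, slot 8 empty => index 8.
Insert 585: h=7, slot 7 empty => index 7.
Table: [∅, ∅, ∅, ∅, ∅, 889, 226, 585, 365, 787, ∅, 300, ∅, ∅, ∅, 610, 746]

3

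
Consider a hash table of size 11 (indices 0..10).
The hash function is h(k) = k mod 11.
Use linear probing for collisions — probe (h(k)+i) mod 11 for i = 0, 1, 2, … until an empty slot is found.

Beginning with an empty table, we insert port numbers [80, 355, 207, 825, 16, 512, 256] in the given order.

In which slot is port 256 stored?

Insert 80: h=3, slot 3 empty -> index 3.
Insert 355: h=3, slot 3 occupied -> index 4.
Insert 207: h=9, slot 9 empty -> index 9.
Insert 825: h=0, slot 0 empty -> index 0.
Insert 16: h=5, slot 5 empty -> index 5.
Insert 512: h=6, slot 6 empty -> index 6.
Insert 256: h=3, slots 3,4,5,6 occupied -> index 7.
Table: [825, ., ., 80, 355, 16, 512, 256, ., 207, .]

7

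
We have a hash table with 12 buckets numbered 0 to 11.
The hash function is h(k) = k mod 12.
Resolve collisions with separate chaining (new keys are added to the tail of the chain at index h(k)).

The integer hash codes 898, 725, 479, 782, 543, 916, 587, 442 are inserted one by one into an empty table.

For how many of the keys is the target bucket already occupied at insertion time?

2

898 → bucket 10
725 → bucket 5
479 → bucket 11
782 → bucket 2
543 → bucket 3
916 → bucket 4
587 → bucket 11 (collision)
442 → bucket 10 (collision)
Final buckets:
0: _
1: _
2: 782
3: 543
4: 916
5: 725
6: _
7: _
8: _
9: _
10: 898 -> 442
11: 479 -> 587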